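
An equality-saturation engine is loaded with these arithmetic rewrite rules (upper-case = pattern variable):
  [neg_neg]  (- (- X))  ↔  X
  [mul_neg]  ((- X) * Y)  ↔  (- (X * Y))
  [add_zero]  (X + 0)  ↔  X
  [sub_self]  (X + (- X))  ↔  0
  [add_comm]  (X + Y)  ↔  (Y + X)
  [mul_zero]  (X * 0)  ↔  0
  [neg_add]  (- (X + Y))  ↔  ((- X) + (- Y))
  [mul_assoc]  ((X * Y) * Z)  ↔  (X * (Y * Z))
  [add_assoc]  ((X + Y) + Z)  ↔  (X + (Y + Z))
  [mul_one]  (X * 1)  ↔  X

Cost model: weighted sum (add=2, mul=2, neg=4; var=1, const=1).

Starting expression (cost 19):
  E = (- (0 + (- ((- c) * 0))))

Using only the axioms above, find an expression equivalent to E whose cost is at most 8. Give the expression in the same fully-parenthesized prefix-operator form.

(1) (0 + (- ((- c) * 0)))  =[add_comm →]=  ((- ((- c) * 0)) + 0)    ⊢ (- ((- ((- c) * 0)) + 0))
(2) ((- ((- c) * 0)) + 0)  =[add_zero →]=  (- ((- c) * 0))    ⊢ (- (- ((- c) * 0)))
(3) (- (- ((- c) * 0)))  =[neg_neg →]=  ((- c) * 0)    ⊢ cost 8, within 8

((- c) * 0)   [cost 8]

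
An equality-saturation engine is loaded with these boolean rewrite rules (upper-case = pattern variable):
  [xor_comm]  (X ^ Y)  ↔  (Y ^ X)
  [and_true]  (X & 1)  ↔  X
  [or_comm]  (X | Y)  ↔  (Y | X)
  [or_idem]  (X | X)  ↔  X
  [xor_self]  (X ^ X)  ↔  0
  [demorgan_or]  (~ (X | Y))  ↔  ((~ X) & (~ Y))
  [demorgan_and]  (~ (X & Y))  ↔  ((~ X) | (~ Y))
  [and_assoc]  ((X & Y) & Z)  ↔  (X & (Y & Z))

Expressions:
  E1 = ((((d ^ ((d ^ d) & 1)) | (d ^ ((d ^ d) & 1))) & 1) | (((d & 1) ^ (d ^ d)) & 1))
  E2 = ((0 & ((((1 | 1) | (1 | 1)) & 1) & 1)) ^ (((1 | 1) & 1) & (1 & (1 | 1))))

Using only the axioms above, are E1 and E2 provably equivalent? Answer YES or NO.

The axioms are sound identities: if E1 ↔* E2 then E1 and E2 evaluate identically under any assignment.
Under d=0: E1 evaluates to 0, E2 to 1. Distinct ⇒ no rewrite sequence connects them.

NO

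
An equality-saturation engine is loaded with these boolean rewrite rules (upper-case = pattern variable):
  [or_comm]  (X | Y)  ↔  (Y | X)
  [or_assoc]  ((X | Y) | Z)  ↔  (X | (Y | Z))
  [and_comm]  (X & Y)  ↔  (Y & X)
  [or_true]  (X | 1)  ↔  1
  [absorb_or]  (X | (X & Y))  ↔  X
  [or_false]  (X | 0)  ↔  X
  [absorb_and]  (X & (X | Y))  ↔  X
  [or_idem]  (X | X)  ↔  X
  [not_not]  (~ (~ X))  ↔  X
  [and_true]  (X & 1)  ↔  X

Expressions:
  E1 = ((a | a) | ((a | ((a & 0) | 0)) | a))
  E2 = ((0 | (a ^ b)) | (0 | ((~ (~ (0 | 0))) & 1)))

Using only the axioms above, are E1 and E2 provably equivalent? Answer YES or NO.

NO

All listed rules preserve value, hence provable equivalence implies equal values everywhere; look for a separating assignment.
a=0, b=1 gives E1 ↦ 0, E2 ↦ 1; values differ ⇒ not provably equivalent.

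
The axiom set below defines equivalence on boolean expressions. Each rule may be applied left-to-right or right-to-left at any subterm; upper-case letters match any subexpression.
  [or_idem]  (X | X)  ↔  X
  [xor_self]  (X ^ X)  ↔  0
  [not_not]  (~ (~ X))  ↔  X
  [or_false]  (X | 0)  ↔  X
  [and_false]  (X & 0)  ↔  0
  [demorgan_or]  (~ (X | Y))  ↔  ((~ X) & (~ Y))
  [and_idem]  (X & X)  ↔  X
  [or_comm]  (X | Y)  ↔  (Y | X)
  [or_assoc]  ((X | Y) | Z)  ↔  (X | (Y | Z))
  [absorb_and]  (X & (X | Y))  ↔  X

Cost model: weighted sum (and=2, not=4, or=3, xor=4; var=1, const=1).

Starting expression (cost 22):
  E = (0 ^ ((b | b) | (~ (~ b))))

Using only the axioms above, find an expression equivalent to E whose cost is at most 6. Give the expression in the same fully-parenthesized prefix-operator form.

step 1: or_idem (→) rewrites (b | b) into b, now (0 ^ (b | (~ (~ b))))
step 2: not_not (→) rewrites (~ (~ b)) into b, now (0 ^ (b | b))
step 3: or_idem (→) rewrites (b | b) into b, reaching cost 6 (bound 6)

(0 ^ b)   [cost 6]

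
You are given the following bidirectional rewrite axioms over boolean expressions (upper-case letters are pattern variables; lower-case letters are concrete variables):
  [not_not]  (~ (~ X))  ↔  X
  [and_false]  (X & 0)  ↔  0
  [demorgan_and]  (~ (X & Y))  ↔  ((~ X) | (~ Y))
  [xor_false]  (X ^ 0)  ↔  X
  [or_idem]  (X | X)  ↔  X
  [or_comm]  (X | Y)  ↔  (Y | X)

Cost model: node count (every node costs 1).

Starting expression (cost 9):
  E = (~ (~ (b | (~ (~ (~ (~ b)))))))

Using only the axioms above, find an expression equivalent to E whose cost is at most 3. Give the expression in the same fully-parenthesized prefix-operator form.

step 1: not_not (→) rewrites (~ (~ (b | (~ (~ (~ (~ b))))))) into (b | (~ (~ (~ (~ b)))))
step 2: not_not (→) rewrites (~ (~ b)) into b, now (b | (~ (~ b)))
step 3: not_not (→) rewrites (~ (~ b)) into b, reaching cost 3 (bound 3)

(b | b)   [cost 3]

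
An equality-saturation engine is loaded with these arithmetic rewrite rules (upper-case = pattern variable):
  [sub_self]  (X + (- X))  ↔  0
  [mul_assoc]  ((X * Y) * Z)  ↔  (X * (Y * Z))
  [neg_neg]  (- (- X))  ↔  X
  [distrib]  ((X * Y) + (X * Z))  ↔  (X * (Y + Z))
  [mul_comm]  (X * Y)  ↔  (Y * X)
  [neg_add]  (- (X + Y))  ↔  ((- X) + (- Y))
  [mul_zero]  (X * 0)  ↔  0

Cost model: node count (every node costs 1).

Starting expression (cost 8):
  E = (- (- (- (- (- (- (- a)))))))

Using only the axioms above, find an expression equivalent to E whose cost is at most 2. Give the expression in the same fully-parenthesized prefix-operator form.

(1) (- (- (- a)))  =[neg_neg →]=  (- a)    ⊢ (- (- (- (- (- a)))))
(2) (- (- a))  =[neg_neg →]=  a    ⊢ (- (- (- a)))
(3) (- (- a))  =[neg_neg →]=  a    ⊢ cost 2, within 2

(- a)   [cost 2]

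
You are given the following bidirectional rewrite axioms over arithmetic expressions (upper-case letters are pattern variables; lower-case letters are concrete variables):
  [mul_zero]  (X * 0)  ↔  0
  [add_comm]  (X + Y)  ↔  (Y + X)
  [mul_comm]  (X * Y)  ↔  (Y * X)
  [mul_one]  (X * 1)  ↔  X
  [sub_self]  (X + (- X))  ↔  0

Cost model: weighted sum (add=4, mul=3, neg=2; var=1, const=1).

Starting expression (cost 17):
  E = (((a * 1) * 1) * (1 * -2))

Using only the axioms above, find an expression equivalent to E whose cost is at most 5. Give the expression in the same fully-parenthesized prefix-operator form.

(1) (a * 1)  =[mul_one →]=  a    ⊢ ((a * 1) * (1 * -2))
(2) (1 * -2)  =[mul_comm →]=  (-2 * 1)    ⊢ ((a * 1) * (-2 * 1))
(3) (-2 * 1)  =[mul_one →]=  -2    ⊢ ((a * 1) * -2)
(4) (a * 1)  =[mul_one →]=  a    ⊢ cost 5, within 5

(a * -2)   [cost 5]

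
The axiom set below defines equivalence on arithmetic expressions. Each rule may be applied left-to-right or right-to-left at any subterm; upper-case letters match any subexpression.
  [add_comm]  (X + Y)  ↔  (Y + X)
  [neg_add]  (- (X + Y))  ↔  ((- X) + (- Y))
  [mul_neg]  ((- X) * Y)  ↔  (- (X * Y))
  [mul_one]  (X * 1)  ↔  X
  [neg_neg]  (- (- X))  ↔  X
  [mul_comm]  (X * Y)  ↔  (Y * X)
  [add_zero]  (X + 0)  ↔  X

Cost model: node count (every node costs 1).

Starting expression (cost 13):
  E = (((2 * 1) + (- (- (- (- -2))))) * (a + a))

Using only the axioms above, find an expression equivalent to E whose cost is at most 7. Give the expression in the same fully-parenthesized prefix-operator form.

step 1: mul_one (→) rewrites (2 * 1) into 2, now ((2 + (- (- (- (- -2))))) * (a + a))
step 2: neg_neg (→) rewrites (- (- (- (- -2)))) into (- (- -2)), now ((2 + (- (- -2))) * (a + a))
step 3: neg_neg (→) rewrites (- (- -2)) into -2, reaching cost 7 (bound 7)

((2 + -2) * (a + a))   [cost 7]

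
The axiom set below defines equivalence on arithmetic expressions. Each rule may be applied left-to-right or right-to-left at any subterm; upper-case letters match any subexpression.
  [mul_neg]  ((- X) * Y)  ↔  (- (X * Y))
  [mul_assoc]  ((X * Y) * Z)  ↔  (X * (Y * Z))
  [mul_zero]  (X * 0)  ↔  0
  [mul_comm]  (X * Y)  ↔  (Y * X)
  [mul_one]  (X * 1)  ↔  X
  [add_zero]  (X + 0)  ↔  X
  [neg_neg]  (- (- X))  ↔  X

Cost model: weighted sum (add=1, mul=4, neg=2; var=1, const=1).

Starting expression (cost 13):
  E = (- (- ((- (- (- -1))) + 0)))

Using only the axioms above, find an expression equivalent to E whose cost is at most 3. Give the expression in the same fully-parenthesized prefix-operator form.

(- -1)   [cost 3]

1. [neg_neg →] (- (- ((- (- (- -1))) + 0)))  →  ((- (- (- -1))) + 0)
2. [neg_neg →] (- (- (- -1)))  →  (- -1);  E = ((- -1) + 0)
3. [add_zero →] ((- -1) + 0)  →  (- -1);  cost 3 ≤ 3, done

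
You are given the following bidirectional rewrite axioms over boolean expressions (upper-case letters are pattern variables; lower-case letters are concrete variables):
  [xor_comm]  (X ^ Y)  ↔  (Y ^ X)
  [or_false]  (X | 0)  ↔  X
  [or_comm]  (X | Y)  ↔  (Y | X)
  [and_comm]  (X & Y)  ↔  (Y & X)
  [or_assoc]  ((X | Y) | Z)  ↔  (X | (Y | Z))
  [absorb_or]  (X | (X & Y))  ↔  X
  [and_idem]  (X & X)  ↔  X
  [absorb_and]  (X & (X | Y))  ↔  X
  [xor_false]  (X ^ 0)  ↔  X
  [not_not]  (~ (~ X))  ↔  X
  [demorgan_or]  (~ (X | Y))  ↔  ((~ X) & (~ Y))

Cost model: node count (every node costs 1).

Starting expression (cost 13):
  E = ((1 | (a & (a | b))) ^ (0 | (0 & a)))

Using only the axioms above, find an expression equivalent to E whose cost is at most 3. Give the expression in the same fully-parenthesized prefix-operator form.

step 1: absorb_or (→) rewrites (0 | (0 & a)) into 0, now ((1 | (a & (a | b))) ^ 0)
step 2: absorb_and (→) rewrites (a & (a | b)) into a, now ((1 | a) ^ 0)
step 3: xor_false (→) rewrites ((1 | a) ^ 0) into (1 | a), reaching cost 3 (bound 3)

(1 | a)   [cost 3]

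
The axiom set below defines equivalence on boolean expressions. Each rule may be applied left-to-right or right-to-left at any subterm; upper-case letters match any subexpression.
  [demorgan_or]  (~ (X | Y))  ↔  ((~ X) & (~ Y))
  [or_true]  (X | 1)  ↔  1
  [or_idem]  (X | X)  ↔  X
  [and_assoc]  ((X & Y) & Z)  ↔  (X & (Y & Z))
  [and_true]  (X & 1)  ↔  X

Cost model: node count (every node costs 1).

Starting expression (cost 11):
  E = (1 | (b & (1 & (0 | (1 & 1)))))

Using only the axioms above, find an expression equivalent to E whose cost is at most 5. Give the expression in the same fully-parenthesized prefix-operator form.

(1) (1 & 1)  =[and_true →]=  1    ⊢ (1 | (b & (1 & (0 | 1))))
(2) (0 | 1)  =[or_true →]=  1    ⊢ (1 | (b & (1 & 1)))
(3) (1 & 1)  =[and_true →]=  1    ⊢ cost 5, within 5

(1 | (b & 1))   [cost 5]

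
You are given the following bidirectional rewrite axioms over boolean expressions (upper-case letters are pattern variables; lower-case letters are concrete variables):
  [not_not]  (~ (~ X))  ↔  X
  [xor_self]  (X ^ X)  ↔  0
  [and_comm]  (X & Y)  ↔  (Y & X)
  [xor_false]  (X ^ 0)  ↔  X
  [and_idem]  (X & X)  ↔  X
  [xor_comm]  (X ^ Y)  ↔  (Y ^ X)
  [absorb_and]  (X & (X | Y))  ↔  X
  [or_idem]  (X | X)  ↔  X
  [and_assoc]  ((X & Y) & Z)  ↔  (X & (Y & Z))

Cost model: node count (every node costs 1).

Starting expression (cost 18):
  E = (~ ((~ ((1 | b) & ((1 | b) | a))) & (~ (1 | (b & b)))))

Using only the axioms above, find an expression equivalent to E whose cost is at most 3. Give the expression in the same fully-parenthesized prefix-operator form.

(1 | b)   [cost 3]

(1) ((1 | b) & ((1 | b) | a))  =[absorb_and →]=  (1 | b)    ⊢ (~ ((~ (1 | b)) & (~ (1 | (b & b)))))
(2) (b & b)  =[and_idem →]=  b    ⊢ (~ ((~ (1 | b)) & (~ (1 | b))))
(3) ((~ (1 | b)) & (~ (1 | b)))  =[and_idem →]=  (~ (1 | b))    ⊢ (~ (~ (1 | b)))
(4) (~ (~ (1 | b)))  =[not_not →]=  (1 | b)    ⊢ cost 3, within 3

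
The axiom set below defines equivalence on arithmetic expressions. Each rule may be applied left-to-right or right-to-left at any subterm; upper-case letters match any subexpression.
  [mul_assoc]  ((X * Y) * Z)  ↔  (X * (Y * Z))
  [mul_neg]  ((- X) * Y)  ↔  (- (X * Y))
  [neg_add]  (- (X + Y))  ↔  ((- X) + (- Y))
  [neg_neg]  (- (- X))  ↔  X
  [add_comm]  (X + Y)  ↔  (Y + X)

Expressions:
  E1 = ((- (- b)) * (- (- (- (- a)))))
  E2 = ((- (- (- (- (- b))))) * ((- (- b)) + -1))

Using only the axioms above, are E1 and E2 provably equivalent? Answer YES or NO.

NO

Every axiom is a valid identity, so a rewrite proof would force E1 and E2 to agree under every assignment.
At a=1, b=1: E1 = 1 but E2 = 0; they differ, so no derivation exists.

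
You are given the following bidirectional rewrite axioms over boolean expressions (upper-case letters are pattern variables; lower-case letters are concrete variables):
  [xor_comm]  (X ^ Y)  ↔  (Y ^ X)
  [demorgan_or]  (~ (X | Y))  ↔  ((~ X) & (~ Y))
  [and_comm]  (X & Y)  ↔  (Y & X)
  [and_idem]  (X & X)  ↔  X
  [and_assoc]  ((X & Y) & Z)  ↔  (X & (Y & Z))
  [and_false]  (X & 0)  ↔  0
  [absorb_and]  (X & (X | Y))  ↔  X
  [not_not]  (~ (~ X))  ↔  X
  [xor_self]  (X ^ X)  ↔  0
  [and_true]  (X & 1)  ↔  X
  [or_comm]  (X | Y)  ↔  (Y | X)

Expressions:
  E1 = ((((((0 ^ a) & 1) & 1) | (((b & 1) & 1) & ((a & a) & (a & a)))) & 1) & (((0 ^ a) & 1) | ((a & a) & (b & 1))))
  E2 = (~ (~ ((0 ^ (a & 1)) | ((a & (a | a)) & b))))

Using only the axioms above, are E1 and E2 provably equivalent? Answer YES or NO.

(1) (((((0 ^ a) & 1) & 1) | (((b & 1) & 1) & ((a & a) & (a & a)))) & 1)  =[and_true →]=  ((((0 ^ a) & 1) & 1) | (((b & 1) & 1) & ((a & a) & (a & a))))    ⊢ (((((0 ^ a) & 1) & 1) | (((b & 1) & 1) & ((a & a) & (a & a)))) & (((0 ^ a) & 1) | ((a & a) & (b & 1))))
(2) ((a & a) & (a & a))  =[and_idem →]=  (a & a)    ⊢ (((((0 ^ a) & 1) & 1) | (((b & 1) & 1) & (a & a))) & (((0 ^ a) & 1) | ((a & a) & (b & 1))))
(3) (((0 ^ a) & 1) & 1)  =[and_true →]=  ((0 ^ a) & 1)    ⊢ ((((0 ^ a) & 1) | (((b & 1) & 1) & (a & a))) & (((0 ^ a) & 1) | ((a & a) & (b & 1))))
(4) (((b & 1) & 1) & (a & a))  =[and_comm →]=  ((a & a) & ((b & 1) & 1))    ⊢ ((((0 ^ a) & 1) | ((a & a) & ((b & 1) & 1))) & (((0 ^ a) & 1) | ((a & a) & (b & 1))))
(5) (b & 1)  =[and_true →]=  b    ⊢ ((((0 ^ a) & 1) | ((a & a) & (b & 1))) & (((0 ^ a) & 1) | ((a & a) & (b & 1))))
(6) ((((0 ^ a) & 1) | ((a & a) & (b & 1))) & (((0 ^ a) & 1) | ((a & a) & (b & 1))))  =[and_idem →]=  (((0 ^ a) & 1) | ((a & a) & (b & 1)))
(7) (a & a)  =[and_idem →]=  a    ⊢ (((0 ^ a) & 1) | (a & (b & 1)))
(8) (b & 1)  =[and_true →]=  b    ⊢ (((0 ^ a) & 1) | (a & b))
(9) ((0 ^ a) & 1)  =[and_true →]=  (0 ^ a)    ⊢ ((0 ^ a) | (a & b))
(10) a  =[and_true ←]=  (a & 1)    ⊢ ((0 ^ (a & 1)) | (a & b))
(11) ((0 ^ (a & 1)) | (a & b))  =[not_not ←]=  (~ (~ ((0 ^ (a & 1)) | (a & b))))
(12) a  =[absorb_and ←]=  (a & (a | a))    ⊢ E2

YES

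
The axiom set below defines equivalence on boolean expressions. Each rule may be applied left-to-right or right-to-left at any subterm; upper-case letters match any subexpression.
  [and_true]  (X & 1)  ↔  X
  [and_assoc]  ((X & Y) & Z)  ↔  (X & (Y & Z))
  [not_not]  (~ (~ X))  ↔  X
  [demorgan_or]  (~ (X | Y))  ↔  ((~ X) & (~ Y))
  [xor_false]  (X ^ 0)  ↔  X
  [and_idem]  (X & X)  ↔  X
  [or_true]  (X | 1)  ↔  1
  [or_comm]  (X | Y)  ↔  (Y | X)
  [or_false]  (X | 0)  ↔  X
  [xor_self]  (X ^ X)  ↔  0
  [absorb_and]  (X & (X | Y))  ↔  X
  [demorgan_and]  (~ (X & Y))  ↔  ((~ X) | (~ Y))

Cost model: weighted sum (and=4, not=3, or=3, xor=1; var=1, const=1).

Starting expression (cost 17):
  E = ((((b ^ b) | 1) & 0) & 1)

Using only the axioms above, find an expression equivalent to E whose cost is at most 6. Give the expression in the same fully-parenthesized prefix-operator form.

(1 & 0)   [cost 6]

(1) ((((b ^ b) | 1) & 0) & 1)  =[and_true →]=  (((b ^ b) | 1) & 0)
(2) (b ^ b)  =[xor_self →]=  0    ⊢ ((0 | 1) & 0)
(3) (0 | 1)  =[or_true →]=  1    ⊢ cost 6, within 6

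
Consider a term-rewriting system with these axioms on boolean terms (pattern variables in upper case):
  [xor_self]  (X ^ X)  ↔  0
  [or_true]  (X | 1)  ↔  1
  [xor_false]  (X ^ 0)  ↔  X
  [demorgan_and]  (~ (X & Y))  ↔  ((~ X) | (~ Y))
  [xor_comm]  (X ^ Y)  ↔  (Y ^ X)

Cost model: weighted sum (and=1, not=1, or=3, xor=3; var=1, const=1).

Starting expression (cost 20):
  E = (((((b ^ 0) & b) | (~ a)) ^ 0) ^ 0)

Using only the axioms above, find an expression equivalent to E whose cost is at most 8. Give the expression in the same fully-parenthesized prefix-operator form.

step 1: xor_false (→) rewrites (b ^ 0) into b, now ((((b & b) | (~ a)) ^ 0) ^ 0)
step 2: xor_false (→) rewrites ((((b & b) | (~ a)) ^ 0) ^ 0) into (((b & b) | (~ a)) ^ 0)
step 3: xor_false (→) rewrites (((b & b) | (~ a)) ^ 0) into ((b & b) | (~ a)), reaching cost 8 (bound 8)

((b & b) | (~ a))   [cost 8]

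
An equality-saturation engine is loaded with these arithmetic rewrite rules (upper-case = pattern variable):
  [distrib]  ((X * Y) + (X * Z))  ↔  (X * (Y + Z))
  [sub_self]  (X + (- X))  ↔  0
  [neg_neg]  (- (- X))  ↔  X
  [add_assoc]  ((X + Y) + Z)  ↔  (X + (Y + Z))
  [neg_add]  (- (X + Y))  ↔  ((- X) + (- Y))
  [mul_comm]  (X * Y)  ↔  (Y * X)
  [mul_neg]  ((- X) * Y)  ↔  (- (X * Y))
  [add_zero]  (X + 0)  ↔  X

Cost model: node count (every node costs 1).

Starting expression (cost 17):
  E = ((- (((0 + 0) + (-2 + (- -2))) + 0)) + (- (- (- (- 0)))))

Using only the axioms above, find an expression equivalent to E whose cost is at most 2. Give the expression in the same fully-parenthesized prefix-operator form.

step 1: add_zero (→) rewrites (((0 + 0) + (-2 + (- -2))) + 0) into ((0 + 0) + (-2 + (- -2))), now ((- ((0 + 0) + (-2 + (- -2)))) + (- (- (- (- 0)))))
step 2: neg_neg (→) rewrites (- (- (- (- 0)))) into (- (- 0)), now ((- ((0 + 0) + (-2 + (- -2)))) + (- (- 0)))
step 3: sub_self (→) rewrites (-2 + (- -2)) into 0, now ((- ((0 + 0) + 0)) + (- (- 0)))
step 4: add_zero (→) rewrites ((0 + 0) + 0) into (0 + 0), now ((- (0 + 0)) + (- (- 0)))
step 5: neg_neg (→) rewrites (- (- 0)) into 0, now ((- (0 + 0)) + 0)
step 6: add_zero (→) rewrites (0 + 0) into 0, now ((- 0) + 0)
step 7: add_zero (→) rewrites ((- 0) + 0) into (- 0), reaching cost 2 (bound 2)

(- 0)   [cost 2]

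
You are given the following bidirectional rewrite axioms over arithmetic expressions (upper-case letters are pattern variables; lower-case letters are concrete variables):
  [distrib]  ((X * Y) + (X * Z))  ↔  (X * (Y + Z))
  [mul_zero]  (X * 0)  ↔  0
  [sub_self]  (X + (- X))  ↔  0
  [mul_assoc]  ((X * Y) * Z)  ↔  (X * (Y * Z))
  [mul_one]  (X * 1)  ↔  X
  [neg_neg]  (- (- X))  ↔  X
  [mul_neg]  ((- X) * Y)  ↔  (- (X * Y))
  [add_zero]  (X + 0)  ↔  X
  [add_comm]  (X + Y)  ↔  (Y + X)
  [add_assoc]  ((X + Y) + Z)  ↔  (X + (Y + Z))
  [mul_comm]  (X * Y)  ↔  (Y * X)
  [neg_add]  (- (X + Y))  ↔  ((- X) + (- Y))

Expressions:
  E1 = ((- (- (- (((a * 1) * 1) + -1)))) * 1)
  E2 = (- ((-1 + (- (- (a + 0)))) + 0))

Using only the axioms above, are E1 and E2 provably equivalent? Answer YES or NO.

YES

step 1: neg_neg (→) rewrites (- (- (- (((a * 1) * 1) + -1)))) into (- (((a * 1) * 1) + -1)), now ((- (((a * 1) * 1) + -1)) * 1)
step 2: mul_one (→) rewrites ((- (((a * 1) * 1) + -1)) * 1) into (- (((a * 1) * 1) + -1))
step 3: mul_comm (→) rewrites ((a * 1) * 1) into (1 * (a * 1)), now (- ((1 * (a * 1)) + -1))
step 4: mul_one (→) rewrites (a * 1) into a, now (- ((1 * a) + -1))
step 5: mul_comm (→) rewrites (1 * a) into (a * 1), now (- ((a * 1) + -1))
step 6: add_comm (→) rewrites ((a * 1) + -1) into (-1 + (a * 1)), now (- (-1 + (a * 1)))
step 7: mul_one (→) rewrites (a * 1) into a, now (- (-1 + a))
step 8: neg_neg (←) rewrites a into (- (- a)), now (- (-1 + (- (- a))))
step 9: add_zero (←) rewrites a into (a + 0), now (- (-1 + (- (- (a + 0)))))
step 10: add_zero (←) rewrites (-1 + (- (- (a + 0)))) into ((-1 + (- (- (a + 0)))) + 0), which is E2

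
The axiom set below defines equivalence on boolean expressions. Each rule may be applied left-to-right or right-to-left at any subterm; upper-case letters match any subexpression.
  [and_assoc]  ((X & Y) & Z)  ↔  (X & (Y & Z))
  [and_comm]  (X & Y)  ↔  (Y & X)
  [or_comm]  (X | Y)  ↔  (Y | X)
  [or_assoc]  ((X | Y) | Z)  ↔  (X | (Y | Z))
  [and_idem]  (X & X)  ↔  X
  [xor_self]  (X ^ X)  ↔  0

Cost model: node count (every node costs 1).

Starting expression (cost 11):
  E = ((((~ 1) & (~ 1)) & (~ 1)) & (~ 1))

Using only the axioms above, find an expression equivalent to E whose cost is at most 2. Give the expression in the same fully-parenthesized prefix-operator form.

1. [and_idem →] ((~ 1) & (~ 1))  →  (~ 1);  E = (((~ 1) & (~ 1)) & (~ 1))
2. [and_idem →] ((~ 1) & (~ 1))  →  (~ 1);  E = ((~ 1) & (~ 1))
3. [and_idem →] ((~ 1) & (~ 1))  →  (~ 1);  cost 2 ≤ 2, done

(~ 1)   [cost 2]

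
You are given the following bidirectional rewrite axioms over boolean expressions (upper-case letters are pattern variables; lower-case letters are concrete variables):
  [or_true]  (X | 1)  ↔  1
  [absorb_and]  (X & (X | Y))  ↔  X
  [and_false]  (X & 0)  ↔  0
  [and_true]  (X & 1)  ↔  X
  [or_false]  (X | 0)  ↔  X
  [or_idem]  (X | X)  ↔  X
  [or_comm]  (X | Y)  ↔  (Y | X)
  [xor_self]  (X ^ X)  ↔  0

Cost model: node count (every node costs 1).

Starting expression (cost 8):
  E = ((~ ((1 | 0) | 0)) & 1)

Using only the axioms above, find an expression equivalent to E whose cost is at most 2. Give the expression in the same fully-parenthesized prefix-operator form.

1. [and_true →] ((~ ((1 | 0) | 0)) & 1)  →  (~ ((1 | 0) | 0))
2. [or_false →] (1 | 0)  →  1;  E = (~ (1 | 0))
3. [or_false →] (1 | 0)  →  1;  cost 2 ≤ 2, done

(~ 1)   [cost 2]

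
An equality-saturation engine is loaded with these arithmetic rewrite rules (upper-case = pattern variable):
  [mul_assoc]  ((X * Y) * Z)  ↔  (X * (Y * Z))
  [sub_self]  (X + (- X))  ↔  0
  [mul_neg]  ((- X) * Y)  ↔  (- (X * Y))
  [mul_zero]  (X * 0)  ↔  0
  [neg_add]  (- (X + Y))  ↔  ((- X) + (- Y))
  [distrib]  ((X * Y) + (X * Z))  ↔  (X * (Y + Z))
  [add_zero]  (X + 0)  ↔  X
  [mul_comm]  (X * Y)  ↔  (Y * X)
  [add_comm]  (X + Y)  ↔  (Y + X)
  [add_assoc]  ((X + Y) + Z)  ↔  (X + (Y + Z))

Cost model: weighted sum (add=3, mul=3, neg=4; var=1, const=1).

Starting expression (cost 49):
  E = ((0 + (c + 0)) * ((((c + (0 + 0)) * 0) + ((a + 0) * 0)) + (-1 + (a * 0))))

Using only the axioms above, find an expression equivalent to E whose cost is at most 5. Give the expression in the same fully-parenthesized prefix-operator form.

(-1 * c)   [cost 5]

step 1: add_zero (→) rewrites (0 + 0) into 0, now ((0 + (c + 0)) * ((((c + 0) * 0) + ((a + 0) * 0)) + (-1 + (a * 0))))
step 2: add_comm (→) rewrites (0 + (c + 0)) into ((c + 0) + 0), now (((c + 0) + 0) * ((((c + 0) * 0) + ((a + 0) * 0)) + (-1 + (a * 0))))
step 3: add_zero (→) rewrites (c + 0) into c, now (((c + 0) + 0) * (((c * 0) + ((a + 0) * 0)) + (-1 + (a * 0))))
step 4: mul_zero (→) rewrites (a * 0) into 0, now (((c + 0) + 0) * (((c * 0) + ((a + 0) * 0)) + (-1 + 0)))
step 5: add_assoc (→) rewrites (((c * 0) + ((a + 0) * 0)) + (-1 + 0)) into ((c * 0) + (((a + 0) * 0) + (-1 + 0))), now (((c + 0) + 0) * ((c * 0) + (((a + 0) * 0) + (-1 + 0))))
step 6: add_zero (→) rewrites (c + 0) into c, now ((c + 0) * ((c * 0) + (((a + 0) * 0) + (-1 + 0))))
step 7: add_comm (→) rewrites ((c * 0) + (((a + 0) * 0) + (-1 + 0))) into ((((a + 0) * 0) + (-1 + 0)) + (c * 0)), now ((c + 0) * ((((a + 0) * 0) + (-1 + 0)) + (c * 0)))
step 8: add_zero (→) rewrites (c + 0) into c, now (c * ((((a + 0) * 0) + (-1 + 0)) + (c * 0)))
step 9: add_comm (→) rewrites (((a + 0) * 0) + (-1 + 0)) into ((-1 + 0) + ((a + 0) * 0)), now (c * (((-1 + 0) + ((a + 0) * 0)) + (c * 0)))
step 10: mul_zero (→) rewrites (c * 0) into 0, now (c * (((-1 + 0) + ((a + 0) * 0)) + 0))
step 11: add_zero (→) rewrites (a + 0) into a, now (c * (((-1 + 0) + (a * 0)) + 0))
step 12: add_zero (→) rewrites (((-1 + 0) + (a * 0)) + 0) into ((-1 + 0) + (a * 0)), now (c * ((-1 + 0) + (a * 0)))
step 13: mul_zero (→) rewrites (a * 0) into 0, now (c * ((-1 + 0) + 0))
step 14: add_zero (→) rewrites (-1 + 0) into -1, now (c * (-1 + 0))
step 15: mul_comm (→) rewrites (c * (-1 + 0)) into ((-1 + 0) * c)
step 16: add_zero (→) rewrites (-1 + 0) into -1, reaching cost 5 (bound 5)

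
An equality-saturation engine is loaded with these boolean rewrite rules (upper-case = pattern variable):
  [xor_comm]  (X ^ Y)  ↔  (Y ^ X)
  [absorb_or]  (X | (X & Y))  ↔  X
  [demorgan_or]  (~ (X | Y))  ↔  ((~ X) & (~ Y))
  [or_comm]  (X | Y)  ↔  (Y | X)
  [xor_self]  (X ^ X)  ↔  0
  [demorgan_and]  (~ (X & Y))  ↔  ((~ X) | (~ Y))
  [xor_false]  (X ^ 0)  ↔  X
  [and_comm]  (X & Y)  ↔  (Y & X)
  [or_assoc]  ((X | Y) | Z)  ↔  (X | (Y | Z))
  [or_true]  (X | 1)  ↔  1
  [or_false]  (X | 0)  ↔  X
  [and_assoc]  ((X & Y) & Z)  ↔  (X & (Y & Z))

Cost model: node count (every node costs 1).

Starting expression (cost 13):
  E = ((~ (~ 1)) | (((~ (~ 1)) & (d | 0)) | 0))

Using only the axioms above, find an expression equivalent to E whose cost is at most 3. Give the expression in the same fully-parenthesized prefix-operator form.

(1) (d | 0)  =[or_false →]=  d    ⊢ ((~ (~ 1)) | (((~ (~ 1)) & d) | 0))
(2) (((~ (~ 1)) & d) | 0)  =[or_false →]=  ((~ (~ 1)) & d)    ⊢ ((~ (~ 1)) | ((~ (~ 1)) & d))
(3) ((~ (~ 1)) | ((~ (~ 1)) & d))  =[absorb_or →]=  (~ (~ 1))    ⊢ cost 3, within 3

(~ (~ 1))   [cost 3]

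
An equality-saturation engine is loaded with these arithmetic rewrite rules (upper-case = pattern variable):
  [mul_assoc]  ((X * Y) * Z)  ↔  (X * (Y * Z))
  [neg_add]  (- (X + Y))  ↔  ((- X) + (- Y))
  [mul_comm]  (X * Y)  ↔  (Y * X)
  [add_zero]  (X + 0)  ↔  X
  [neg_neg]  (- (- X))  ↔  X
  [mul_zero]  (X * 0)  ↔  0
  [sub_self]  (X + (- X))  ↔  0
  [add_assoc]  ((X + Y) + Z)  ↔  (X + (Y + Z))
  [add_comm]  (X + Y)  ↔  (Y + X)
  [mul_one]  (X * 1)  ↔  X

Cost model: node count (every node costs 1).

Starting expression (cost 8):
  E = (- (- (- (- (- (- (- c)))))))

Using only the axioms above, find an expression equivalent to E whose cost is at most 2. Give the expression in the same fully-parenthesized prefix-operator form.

(1) (- (- (- (- (- (- c))))))  =[neg_neg →]=  (- (- (- (- c))))    ⊢ (- (- (- (- (- c)))))
(2) (- (- c))  =[neg_neg →]=  c    ⊢ (- (- (- c)))
(3) (- (- (- c)))  =[neg_neg →]=  (- c)    ⊢ cost 2, within 2

(- c)   [cost 2]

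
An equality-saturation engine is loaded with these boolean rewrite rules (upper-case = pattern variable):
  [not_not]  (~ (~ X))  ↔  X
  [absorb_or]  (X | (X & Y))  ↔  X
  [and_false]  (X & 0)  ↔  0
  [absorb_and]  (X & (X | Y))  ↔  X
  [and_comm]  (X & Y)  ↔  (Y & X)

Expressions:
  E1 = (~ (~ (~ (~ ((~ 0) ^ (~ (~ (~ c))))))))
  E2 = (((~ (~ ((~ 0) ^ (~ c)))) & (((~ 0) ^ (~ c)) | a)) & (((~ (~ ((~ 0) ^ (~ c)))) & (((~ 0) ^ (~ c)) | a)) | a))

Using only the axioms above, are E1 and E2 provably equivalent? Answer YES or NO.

YES

(1) (~ (~ (~ c)))  =[not_not →]=  (~ c)    ⊢ (~ (~ (~ (~ ((~ 0) ^ (~ c))))))
(2) (~ (~ (~ (~ ((~ 0) ^ (~ c))))))  =[not_not →]=  (~ (~ ((~ 0) ^ (~ c))))
(3) (~ (~ ((~ 0) ^ (~ c))))  =[not_not →]=  ((~ 0) ^ (~ c))
(4) ((~ 0) ^ (~ c))  =[absorb_and ←]=  (((~ 0) ^ (~ c)) & (((~ 0) ^ (~ c)) | a))
(5) ((~ 0) ^ (~ c))  =[not_not ←]=  (~ (~ ((~ 0) ^ (~ c))))    ⊢ ((~ (~ ((~ 0) ^ (~ c)))) & (((~ 0) ^ (~ c)) | a))
(6) ((~ (~ ((~ 0) ^ (~ c)))) & (((~ 0) ^ (~ c)) | a))  =[absorb_and ←]=  (((~ (~ ((~ 0) ^ (~ c)))) & (((~ 0) ^ (~ c)) | a)) & (((~ (~ ((~ 0) ^ (~ c)))) & (((~ 0) ^ (~ c)) | a)) | a))    ⊢ E2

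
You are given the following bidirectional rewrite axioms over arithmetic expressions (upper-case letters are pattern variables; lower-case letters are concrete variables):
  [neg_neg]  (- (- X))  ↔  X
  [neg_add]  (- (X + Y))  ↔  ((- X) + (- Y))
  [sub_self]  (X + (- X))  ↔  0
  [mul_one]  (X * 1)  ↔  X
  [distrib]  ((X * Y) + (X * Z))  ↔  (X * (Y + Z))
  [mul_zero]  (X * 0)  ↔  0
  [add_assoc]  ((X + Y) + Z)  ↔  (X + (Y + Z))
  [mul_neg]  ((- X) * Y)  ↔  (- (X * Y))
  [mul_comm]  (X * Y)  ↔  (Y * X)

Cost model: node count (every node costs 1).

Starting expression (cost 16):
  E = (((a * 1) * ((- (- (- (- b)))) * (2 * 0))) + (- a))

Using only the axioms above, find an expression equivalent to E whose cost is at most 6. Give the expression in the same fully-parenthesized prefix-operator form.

1. [neg_neg →] (- (- (- b)))  →  (- b);  E = (((a * 1) * ((- (- b)) * (2 * 0))) + (- a))
2. [neg_neg →] (- (- b))  →  b;  E = (((a * 1) * (b * (2 * 0))) + (- a))
3. [mul_one →] (a * 1)  →  a;  E = ((a * (b * (2 * 0))) + (- a))
4. [mul_zero →] (2 * 0)  →  0;  E = ((a * (b * 0)) + (- a))
5. [mul_zero →] (b * 0)  →  0;  cost 6 ≤ 6, done

((a * 0) + (- a))   [cost 6]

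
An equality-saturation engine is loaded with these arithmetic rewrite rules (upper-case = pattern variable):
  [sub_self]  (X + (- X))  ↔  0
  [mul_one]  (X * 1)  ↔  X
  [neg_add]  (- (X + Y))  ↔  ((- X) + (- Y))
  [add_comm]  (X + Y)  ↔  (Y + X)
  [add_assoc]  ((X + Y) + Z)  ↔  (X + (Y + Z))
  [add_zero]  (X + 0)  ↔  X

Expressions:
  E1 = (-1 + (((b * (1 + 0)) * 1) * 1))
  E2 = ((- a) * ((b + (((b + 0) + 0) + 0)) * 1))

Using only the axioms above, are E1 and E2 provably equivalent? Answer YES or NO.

NO

The axioms are sound identities: if E1 ↔* E2 then E1 and E2 evaluate identically under any assignment.
Under a=0, b=0: E1 evaluates to -1, E2 to 0. Distinct ⇒ no rewrite sequence connects them.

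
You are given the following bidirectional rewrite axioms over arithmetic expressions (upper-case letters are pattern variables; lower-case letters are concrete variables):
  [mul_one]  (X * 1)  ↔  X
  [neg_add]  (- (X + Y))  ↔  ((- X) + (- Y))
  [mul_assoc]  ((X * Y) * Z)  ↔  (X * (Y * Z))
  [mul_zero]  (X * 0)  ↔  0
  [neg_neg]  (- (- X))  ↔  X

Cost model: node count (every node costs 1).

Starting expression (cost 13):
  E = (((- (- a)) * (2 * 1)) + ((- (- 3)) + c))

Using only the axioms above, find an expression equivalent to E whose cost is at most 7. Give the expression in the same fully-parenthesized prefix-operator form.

step 1: neg_neg (→) rewrites (- (- 3)) into 3, now (((- (- a)) * (2 * 1)) + (3 + c))
step 2: mul_one (→) rewrites (2 * 1) into 2, now (((- (- a)) * 2) + (3 + c))
step 3: neg_neg (→) rewrites (- (- a)) into a, reaching cost 7 (bound 7)

((a * 2) + (3 + c))   [cost 7]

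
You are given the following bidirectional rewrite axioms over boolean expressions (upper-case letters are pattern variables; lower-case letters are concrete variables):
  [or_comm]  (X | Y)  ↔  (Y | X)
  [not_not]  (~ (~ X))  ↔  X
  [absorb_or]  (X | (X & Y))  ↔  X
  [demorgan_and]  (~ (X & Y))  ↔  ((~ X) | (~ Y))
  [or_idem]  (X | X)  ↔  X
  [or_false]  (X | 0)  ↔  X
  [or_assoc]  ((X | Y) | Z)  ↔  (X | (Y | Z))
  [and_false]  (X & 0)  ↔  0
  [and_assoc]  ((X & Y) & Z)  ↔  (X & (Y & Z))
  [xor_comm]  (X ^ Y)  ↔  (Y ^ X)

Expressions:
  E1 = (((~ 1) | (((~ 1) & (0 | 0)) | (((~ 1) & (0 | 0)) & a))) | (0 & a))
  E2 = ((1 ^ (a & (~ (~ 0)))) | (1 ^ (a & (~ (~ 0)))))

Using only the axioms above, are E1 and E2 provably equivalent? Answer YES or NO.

All listed rules preserve value, hence provable equivalence implies equal values everywhere; look for a separating assignment.
a=0 gives E1 ↦ 0, E2 ↦ 1; values differ ⇒ not provably equivalent.

NO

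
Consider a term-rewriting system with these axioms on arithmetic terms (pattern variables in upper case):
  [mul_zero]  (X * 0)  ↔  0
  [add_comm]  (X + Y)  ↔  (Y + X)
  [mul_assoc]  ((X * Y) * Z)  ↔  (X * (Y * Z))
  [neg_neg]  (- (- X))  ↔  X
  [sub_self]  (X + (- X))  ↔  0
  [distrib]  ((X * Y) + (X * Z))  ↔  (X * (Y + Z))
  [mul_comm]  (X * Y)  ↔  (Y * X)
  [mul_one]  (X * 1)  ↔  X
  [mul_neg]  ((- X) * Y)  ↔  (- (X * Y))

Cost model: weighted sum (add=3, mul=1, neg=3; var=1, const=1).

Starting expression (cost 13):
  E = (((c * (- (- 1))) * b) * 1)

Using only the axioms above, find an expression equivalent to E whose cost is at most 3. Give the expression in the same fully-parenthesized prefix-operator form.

(b * c)   [cost 3]

1. [neg_neg →] (- (- 1))  →  1;  E = (((c * 1) * b) * 1)
2. [mul_comm →] ((c * 1) * b)  →  (b * (c * 1));  E = ((b * (c * 1)) * 1)
3. [mul_one →] (c * 1)  →  c;  E = ((b * c) * 1)
4. [mul_one →] ((b * c) * 1)  →  (b * c);  cost 3 ≤ 3, done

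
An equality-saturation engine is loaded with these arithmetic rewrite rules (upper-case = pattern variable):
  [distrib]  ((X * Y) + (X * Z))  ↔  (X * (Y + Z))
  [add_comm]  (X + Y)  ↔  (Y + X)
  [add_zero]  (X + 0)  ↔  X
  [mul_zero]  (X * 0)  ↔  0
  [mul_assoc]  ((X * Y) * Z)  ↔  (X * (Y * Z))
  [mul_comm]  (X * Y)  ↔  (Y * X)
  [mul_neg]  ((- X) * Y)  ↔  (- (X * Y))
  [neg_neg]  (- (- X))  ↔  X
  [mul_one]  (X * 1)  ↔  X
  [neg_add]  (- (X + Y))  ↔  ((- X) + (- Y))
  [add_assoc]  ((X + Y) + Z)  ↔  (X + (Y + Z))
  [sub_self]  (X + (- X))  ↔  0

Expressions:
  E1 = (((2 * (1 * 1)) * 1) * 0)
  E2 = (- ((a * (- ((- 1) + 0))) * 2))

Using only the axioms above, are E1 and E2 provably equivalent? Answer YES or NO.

NO

Every axiom is a valid identity, so a rewrite proof would force E1 and E2 to agree under every assignment.
At a=1: E1 = 0 but E2 = -2; they differ, so no derivation exists.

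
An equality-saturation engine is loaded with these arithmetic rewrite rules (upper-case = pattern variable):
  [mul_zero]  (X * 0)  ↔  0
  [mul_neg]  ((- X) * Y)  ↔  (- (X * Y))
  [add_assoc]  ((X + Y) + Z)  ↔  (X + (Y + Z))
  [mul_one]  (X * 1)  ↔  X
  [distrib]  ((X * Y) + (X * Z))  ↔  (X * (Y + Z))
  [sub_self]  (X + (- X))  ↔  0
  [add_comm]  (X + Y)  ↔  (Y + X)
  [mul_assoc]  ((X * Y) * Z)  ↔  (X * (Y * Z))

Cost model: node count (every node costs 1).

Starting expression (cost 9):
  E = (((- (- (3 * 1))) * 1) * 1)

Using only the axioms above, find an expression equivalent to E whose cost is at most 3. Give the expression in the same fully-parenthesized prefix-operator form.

(1) ((- (- (3 * 1))) * 1)  =[mul_one →]=  (- (- (3 * 1)))    ⊢ ((- (- (3 * 1))) * 1)
(2) ((- (- (3 * 1))) * 1)  =[mul_one →]=  (- (- (3 * 1)))
(3) (3 * 1)  =[mul_one →]=  3    ⊢ cost 3, within 3

(- (- 3))   [cost 3]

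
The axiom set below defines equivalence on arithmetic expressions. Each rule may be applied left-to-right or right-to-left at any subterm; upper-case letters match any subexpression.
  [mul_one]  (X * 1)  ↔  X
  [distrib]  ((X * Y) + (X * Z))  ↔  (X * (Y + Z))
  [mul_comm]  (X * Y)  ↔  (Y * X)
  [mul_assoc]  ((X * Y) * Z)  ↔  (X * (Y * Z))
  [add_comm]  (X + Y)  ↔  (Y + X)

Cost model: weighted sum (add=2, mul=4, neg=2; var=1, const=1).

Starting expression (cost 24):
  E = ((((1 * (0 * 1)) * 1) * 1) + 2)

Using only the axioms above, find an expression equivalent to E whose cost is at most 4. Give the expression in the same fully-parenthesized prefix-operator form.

(0 + 2)   [cost 4]

step 1: mul_one (→) rewrites (((1 * (0 * 1)) * 1) * 1) into ((1 * (0 * 1)) * 1), now (((1 * (0 * 1)) * 1) + 2)
step 2: mul_one (→) rewrites (0 * 1) into 0, now (((1 * 0) * 1) + 2)
step 3: mul_comm (→) rewrites (1 * 0) into (0 * 1), now (((0 * 1) * 1) + 2)
step 4: mul_one (→) rewrites (0 * 1) into 0, now ((0 * 1) + 2)
step 5: mul_one (→) rewrites (0 * 1) into 0, reaching cost 4 (bound 4)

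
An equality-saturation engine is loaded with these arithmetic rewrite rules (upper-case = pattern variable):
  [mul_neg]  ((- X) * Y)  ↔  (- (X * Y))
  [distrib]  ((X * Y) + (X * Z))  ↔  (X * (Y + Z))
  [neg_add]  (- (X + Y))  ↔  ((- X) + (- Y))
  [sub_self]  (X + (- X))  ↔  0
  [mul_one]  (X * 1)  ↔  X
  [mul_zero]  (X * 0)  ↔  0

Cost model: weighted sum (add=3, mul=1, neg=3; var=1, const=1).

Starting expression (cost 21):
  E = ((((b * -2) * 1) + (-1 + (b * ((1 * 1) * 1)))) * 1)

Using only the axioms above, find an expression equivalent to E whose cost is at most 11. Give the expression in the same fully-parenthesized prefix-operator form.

step 1: mul_one (→) rewrites ((1 * 1) * 1) into (1 * 1), now ((((b * -2) * 1) + (-1 + (b * (1 * 1)))) * 1)
step 2: mul_one (→) rewrites ((((b * -2) * 1) + (-1 + (b * (1 * 1)))) * 1) into (((b * -2) * 1) + (-1 + (b * (1 * 1))))
step 3: mul_one (→) rewrites ((b * -2) * 1) into (b * -2), now ((b * -2) + (-1 + (b * (1 * 1))))
step 4: mul_one (→) rewrites (1 * 1) into 1, now ((b * -2) + (-1 + (b * 1)))
step 5: mul_one (→) rewrites (b * 1) into b, reaching cost 11 (bound 11)

((b * -2) + (-1 + b))   [cost 11]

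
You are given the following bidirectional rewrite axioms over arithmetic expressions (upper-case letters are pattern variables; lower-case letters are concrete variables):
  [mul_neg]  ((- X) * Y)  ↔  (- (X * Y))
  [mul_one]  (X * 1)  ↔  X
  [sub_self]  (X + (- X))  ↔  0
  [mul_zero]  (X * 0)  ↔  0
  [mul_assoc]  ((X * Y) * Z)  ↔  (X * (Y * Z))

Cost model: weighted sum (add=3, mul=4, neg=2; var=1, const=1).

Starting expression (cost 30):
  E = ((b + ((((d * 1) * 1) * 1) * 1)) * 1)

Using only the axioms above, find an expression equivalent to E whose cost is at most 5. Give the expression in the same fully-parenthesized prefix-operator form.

(1) ((d * 1) * 1)  =[mul_one →]=  (d * 1)    ⊢ ((b + (((d * 1) * 1) * 1)) * 1)
(2) ((d * 1) * 1)  =[mul_one →]=  (d * 1)    ⊢ ((b + ((d * 1) * 1)) * 1)
(3) (d * 1)  =[mul_one →]=  d    ⊢ ((b + (d * 1)) * 1)
(4) (d * 1)  =[mul_one →]=  d    ⊢ ((b + d) * 1)
(5) ((b + d) * 1)  =[mul_one →]=  (b + d)    ⊢ cost 5, within 5

(b + d)   [cost 5]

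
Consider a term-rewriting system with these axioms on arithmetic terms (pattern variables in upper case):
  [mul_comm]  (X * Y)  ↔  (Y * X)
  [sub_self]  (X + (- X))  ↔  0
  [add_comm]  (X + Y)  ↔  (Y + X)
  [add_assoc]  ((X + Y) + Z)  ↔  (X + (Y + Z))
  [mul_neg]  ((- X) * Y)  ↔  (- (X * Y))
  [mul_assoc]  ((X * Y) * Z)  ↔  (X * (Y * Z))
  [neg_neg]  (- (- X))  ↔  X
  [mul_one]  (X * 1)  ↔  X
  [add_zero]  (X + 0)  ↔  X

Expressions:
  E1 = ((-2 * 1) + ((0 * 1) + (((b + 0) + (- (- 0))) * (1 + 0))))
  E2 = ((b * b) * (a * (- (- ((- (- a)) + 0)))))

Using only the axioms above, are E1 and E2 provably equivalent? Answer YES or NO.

Every axiom is a valid identity, so a rewrite proof would force E1 and E2 to agree under every assignment.
At a=0, b=0: E1 = -2 but E2 = 0; they differ, so no derivation exists.

NO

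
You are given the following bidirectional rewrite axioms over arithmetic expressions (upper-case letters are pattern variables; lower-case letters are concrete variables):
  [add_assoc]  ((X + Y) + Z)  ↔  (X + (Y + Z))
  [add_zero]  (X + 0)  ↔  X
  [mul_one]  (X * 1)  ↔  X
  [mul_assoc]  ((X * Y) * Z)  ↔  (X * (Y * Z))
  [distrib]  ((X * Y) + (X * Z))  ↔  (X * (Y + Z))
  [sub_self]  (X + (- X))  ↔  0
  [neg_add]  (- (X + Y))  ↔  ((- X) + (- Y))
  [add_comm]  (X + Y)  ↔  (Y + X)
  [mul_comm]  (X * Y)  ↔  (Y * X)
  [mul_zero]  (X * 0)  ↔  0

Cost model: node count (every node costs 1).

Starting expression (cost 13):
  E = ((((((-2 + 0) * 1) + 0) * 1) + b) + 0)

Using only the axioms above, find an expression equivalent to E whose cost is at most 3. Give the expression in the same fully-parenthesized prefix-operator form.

1. [mul_one →] ((-2 + 0) * 1)  →  (-2 + 0);  E = (((((-2 + 0) + 0) * 1) + b) + 0)
2. [add_zero →] (-2 + 0)  →  -2;  E = ((((-2 + 0) * 1) + b) + 0)
3. [add_zero →] (-2 + 0)  →  -2;  E = (((-2 * 1) + b) + 0)
4. [add_zero →] (((-2 * 1) + b) + 0)  →  ((-2 * 1) + b)
5. [mul_one →] (-2 * 1)  →  -2;  cost 3 ≤ 3, done

(-2 + b)   [cost 3]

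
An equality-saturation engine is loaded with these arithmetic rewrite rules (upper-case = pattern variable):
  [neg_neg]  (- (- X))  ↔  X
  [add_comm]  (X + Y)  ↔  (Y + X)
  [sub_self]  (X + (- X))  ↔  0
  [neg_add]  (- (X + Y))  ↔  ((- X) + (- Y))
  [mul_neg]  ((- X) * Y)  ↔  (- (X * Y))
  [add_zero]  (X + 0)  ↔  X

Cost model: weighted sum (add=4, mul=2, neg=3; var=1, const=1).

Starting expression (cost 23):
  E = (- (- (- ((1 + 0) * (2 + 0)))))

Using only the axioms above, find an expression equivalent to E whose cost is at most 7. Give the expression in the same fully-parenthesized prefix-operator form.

step 1: add_zero (→) rewrites (2 + 0) into 2, now (- (- (- ((1 + 0) * 2))))
step 2: neg_neg (→) rewrites (- (- (- ((1 + 0) * 2)))) into (- ((1 + 0) * 2))
step 3: add_zero (→) rewrites (1 + 0) into 1, reaching cost 7 (bound 7)

(- (1 * 2))   [cost 7]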